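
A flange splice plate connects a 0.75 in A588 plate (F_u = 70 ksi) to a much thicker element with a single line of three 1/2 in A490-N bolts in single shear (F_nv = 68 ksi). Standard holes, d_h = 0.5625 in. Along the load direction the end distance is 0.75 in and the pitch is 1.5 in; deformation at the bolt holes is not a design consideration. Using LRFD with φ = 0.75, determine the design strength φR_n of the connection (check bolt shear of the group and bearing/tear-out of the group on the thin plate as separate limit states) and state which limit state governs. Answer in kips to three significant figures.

Bolt shear: A_b = π·0.5²/4 = 0.1963 in²; R_n = 68 × 0.1963 × 3 × 1 = 40.06 kips → 0.75 × 40.06 = 30 kips.
Bearing (1.5 l_c t F_u ≤ 3.0 d t F_u): upper limit = 3.0·0.5·0.75·70 = 78.75 kips.
  Edge l_c = 0.75 − 0.5625/2 = 0.4688 → r_n = 36.91 kips; interior l_c = 1.5 − 0.5625 = 0.9375 → r_n = 73.83 kips.
  R_n,bearing = 1·36.91 + 2·73.83 = 184.6 kips → 0.75 × 184.6 = 138 kips.
Bolt shear governs: 30 kips.

30 kips (bolt shear governs)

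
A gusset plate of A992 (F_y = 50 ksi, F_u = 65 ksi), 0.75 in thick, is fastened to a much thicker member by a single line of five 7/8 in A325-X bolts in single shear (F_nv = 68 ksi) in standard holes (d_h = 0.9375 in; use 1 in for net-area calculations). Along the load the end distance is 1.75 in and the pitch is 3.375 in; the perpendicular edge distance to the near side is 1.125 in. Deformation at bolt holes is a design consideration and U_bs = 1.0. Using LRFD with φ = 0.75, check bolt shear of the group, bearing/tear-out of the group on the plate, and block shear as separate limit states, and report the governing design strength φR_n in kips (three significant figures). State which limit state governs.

Bolt shear: A_b = π·0.875²/4 = 0.6013 in²; R_n = 68 × 0.6013 × 5 × 1 = 204.4 kips → 0.75 × 204.4 = 153 kips.
Bearing: edge l_c = 1.281, r_n = 74.95 kips; interior l_c = 2.438, r_n = 102.4 kips; R_n = 74.95 + 4·102.4 = 484.5 kips → 363 kips.
Block shear: A_gv = 11.44, A_nv = 8.062, A_nt = 0.4688 in²; R_n = min(0.6F_uA_nv, 0.6F_yA_gv) + U_bs·F_u·A_nt = 344.9 kips → 259 kips.
Bolt shear governs: 153 kips.

153 kips (bolt shear governs)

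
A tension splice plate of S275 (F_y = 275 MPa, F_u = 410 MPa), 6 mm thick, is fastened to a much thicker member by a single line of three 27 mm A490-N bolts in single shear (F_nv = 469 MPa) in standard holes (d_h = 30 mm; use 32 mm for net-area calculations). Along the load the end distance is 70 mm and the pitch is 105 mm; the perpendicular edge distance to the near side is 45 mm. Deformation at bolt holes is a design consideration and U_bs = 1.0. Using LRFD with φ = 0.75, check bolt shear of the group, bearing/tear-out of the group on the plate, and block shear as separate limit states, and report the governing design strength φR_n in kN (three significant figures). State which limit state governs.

Bolt shear: A_b = π·27²/4 = 572.6 mm²; R_n = 469 × 572.6 × 3 × 1 / 1000 = 805.6 kN → 0.75 × 805.6 = 604 kN.
Bearing: edge l_c = 55, r_n = 159.4 kN; interior l_c = 75, r_n = 159.4 kN; R_n = 159.4 + 2·159.4 = 478.2 kN → 359 kN.
Block shear: A_gv = 1680, A_nv = 1200, A_nt = 174 mm²; R_n = min(0.6F_uA_nv, 0.6F_yA_gv) + U_bs·F_u·A_nt = 348.5 kN → 261 kN.
Block shear governs: 261 kN.

261 kN (block shear governs)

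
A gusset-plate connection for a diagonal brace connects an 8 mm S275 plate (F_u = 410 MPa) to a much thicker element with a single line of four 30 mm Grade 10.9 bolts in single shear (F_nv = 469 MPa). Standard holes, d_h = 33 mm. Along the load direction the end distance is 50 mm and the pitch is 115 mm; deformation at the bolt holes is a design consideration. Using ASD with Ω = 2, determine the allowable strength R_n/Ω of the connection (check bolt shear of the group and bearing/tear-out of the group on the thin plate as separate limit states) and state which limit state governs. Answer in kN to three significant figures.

420 kN (bearing governs)

Bolt shear: A_b = π·30²/4 = 706.9 mm²; R_n = 469 × 706.9 × 4 × 1 / 1000 = 1326 kN → 1326 / 2 = 663 kN.
Bearing (1.2 l_c t F_u ≤ 2.4 d t F_u): upper limit = 2.4·30·8·410 / 1000 = 236.2 kN.
  Edge l_c = 50 − 33/2 = 33.5 → r_n = 131.9 kN; interior l_c = 115 − 33 = 82 → r_n = 236.2 kN.
  R_n,bearing = 1·131.9 + 3·236.2 = 840.3 kN → 840.3 / 2 = 420 kN.
Bearing governs: 420 kN.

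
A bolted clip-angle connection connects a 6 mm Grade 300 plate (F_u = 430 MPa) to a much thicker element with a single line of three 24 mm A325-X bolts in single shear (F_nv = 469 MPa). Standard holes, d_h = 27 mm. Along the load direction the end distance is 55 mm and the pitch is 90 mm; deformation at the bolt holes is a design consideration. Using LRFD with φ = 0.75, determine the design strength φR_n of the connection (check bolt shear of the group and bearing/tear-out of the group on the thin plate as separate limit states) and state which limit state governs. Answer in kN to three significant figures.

Bolt shear: A_b = π·24²/4 = 452.4 mm²; R_n = 469 × 452.4 × 3 × 1 / 1000 = 636.5 kN → 0.75 × 636.5 = 477 kN.
Bearing (1.2 l_c t F_u ≤ 2.4 d t F_u): upper limit = 2.4·24·6·430 / 1000 = 148.6 kN.
  Edge l_c = 55 − 27/2 = 41.5 → r_n = 128.5 kN; interior l_c = 90 − 27 = 63 → r_n = 148.6 kN.
  R_n,bearing = 1·128.5 + 2·148.6 = 425.7 kN → 0.75 × 425.7 = 319 kN.
Bearing governs: 319 kN.

319 kN (bearing governs)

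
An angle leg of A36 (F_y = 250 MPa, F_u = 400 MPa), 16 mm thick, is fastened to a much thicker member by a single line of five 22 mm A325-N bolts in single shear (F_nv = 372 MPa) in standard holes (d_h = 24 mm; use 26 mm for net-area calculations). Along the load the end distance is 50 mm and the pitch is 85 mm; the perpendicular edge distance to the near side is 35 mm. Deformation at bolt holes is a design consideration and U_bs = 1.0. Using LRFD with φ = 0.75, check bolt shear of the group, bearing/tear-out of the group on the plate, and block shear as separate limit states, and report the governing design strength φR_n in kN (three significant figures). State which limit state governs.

Bolt shear: A_b = π·22²/4 = 380.1 mm²; R_n = 372 × 380.1 × 5 × 1 / 1000 = 707 kN → 0.75 × 707 = 530 kN.
Bearing: edge l_c = 38, r_n = 291.8 kN; interior l_c = 61, r_n = 337.9 kN; R_n = 291.8 + 4·337.9 = 1644 kN → 1230 kN.
Block shear: A_gv = 6240, A_nv = 4368, A_nt = 352 mm²; R_n = min(0.6F_uA_nv, 0.6F_yA_gv) + U_bs·F_u·A_nt = 1077 kN → 808 kN.
Bolt shear governs: 530 kN.

530 kN (bolt shear governs)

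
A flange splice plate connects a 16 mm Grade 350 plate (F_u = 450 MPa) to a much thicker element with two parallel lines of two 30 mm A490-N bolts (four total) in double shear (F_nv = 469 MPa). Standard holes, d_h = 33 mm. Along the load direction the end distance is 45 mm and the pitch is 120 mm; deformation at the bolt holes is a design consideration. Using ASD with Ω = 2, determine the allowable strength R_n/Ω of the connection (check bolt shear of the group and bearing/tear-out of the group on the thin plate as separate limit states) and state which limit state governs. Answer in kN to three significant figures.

765 kN (bearing governs)

Bolt shear: A_b = π·30²/4 = 706.9 mm²; R_n = 469 × 706.9 × 4 × 2 / 1000 = 2652 kN → 2652 / 2 = 1330 kN.
Bearing (1.2 l_c t F_u ≤ 2.4 d t F_u): upper limit = 2.4·30·16·450 / 1000 = 518.4 kN.
  Edge l_c = 45 − 33/2 = 28.5 → r_n = 246.2 kN; interior l_c = 120 − 33 = 87 → r_n = 518.4 kN.
  R_n,bearing = 2·246.2 + 2·518.4 = 1529 kN → 1529 / 2 = 765 kN.
Bearing governs: 765 kN.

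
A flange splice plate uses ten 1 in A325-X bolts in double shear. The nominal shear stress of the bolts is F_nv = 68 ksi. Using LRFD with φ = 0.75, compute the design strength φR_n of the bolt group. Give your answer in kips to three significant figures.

A_b = π × 1² / 4 = 0.7854 in².
R_n = F_nv · A_b · n · n_s = 68 × 0.7854 × 10 × 2 = 1068 kips.
Design strength φR_n = 0.75 × 1068 = 801 kips.

801 kips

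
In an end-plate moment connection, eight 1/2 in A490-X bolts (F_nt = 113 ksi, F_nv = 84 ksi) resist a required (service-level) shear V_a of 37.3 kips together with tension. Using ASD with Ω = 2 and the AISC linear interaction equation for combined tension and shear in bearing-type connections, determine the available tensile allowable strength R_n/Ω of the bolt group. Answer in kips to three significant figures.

A_b = π·0.5²/4 = 0.1963 in²; f_rv = 37.3 / (8 × 0.1963) = 23.75 ksi.
F'_nt = 1.3 F_nt − (Ω F_nt / F_nv) f_rv = 1.3·113 − (2·113/84)·23.75 = 83.01 ksi, capped at F_nt → F'_nt = 83.01 ksi.
R_n = F'_nt · A_b · n = 83.01 × 0.1963 × 8 = 130.4 kips.
Allowable strength R_n/Ω = 130.4 / 2 = 65.2 kips.

65.2 kips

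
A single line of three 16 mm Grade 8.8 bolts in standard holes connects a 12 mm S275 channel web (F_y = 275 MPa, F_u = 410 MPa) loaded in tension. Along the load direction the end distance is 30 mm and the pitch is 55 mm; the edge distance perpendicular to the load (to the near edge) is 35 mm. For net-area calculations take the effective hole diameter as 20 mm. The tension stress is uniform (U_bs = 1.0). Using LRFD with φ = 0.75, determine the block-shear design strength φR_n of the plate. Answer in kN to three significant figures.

292 kN

Shear plane L_v = 30 + 2·55 = 140 mm; A_gv = 140 × 12 = 1680 mm².
A_nv = (140 − 2.5·20) × 12 = 1080 mm².
A_nt = (35 − 0.5·20) × 12 = 300 mm².
0.6 F_u A_nv = 265.7 kN; 0.6 F_y A_gv = 277.2 kN → shear rupture governs the shear term.
R_n = 265.7 + 1.0 × 410 × 300 / 1000 = 388.7 kN.
Design strength φR_n = 0.75 × 388.7 = 292 kN.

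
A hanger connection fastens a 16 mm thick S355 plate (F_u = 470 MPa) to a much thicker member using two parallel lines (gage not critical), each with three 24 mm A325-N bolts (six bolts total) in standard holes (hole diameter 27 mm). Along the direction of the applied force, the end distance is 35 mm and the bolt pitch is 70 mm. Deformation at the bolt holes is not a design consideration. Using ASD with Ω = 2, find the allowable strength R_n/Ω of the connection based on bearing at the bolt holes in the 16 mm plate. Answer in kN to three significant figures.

1210 kN

Per bolt r_n = 1.5 l_c t F_u ≤ 3.0 d t F_u; upper limit = 3.0 × 24 × 16 × 470 / 1000 = 541.4 kN.
Edge bolt: l_c = 35 − 27/2 = 21.5 mm → 1.5 × 21.5 × 16 × 470 / 1000 = 242.5 → r_n = 242.5 kN.
Interior bolts: l_c = 70 − 27 = 43 mm → 1.5 × 43 × 16 × 470 / 1000 = 485 → r_n = 485 kN.
R_n = 2 × 242.5 + 4 × 485 = 2425 kN.
Allowable strength R_n/Ω = 2425 / 2 = 1210 kN.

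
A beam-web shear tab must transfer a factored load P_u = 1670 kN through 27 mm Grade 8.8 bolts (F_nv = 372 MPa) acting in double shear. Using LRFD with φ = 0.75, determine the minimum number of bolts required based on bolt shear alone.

6 bolts

A_b = π·27²/4 = 572.6 mm².
Per-bolt design strength φR_n = 0.75 × 372 × 572.6 × 2 / 1000 = 319.5 kN.
n ≥ 1670 / 319.5 = 5.227 → use 6 bolts.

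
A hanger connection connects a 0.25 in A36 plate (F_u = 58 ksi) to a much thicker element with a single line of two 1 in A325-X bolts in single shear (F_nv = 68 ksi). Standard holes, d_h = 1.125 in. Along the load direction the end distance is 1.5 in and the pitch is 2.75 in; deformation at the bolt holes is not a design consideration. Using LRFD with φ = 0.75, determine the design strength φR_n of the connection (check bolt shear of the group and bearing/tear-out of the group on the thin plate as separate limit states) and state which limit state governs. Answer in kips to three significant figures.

Bolt shear: A_b = π·1²/4 = 0.7854 in²; R_n = 68 × 0.7854 × 2 × 1 = 106.8 kips → 0.75 × 106.8 = 80.1 kips.
Bearing (1.5 l_c t F_u ≤ 3.0 d t F_u): upper limit = 3.0·1·0.25·58 = 43.5 kips.
  Edge l_c = 1.5 − 1.125/2 = 0.9375 → r_n = 20.39 kips; interior l_c = 2.75 − 1.125 = 1.625 → r_n = 35.34 kips.
  R_n,bearing = 1·20.39 + 1·35.34 = 55.73 kips → 0.75 × 55.73 = 41.8 kips.
Bearing governs: 41.8 kips.

41.8 kips (bearing governs)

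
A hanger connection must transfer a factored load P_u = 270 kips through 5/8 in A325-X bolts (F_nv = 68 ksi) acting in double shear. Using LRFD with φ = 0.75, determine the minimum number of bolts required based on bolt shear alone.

9 bolts

A_b = π·0.625²/4 = 0.3068 in².
Per-bolt design strength φR_n = 0.75 × 68 × 0.3068 × 2 = 31.29 kips.
n ≥ 270 / 31.29 = 8.628 → use 9 bolts.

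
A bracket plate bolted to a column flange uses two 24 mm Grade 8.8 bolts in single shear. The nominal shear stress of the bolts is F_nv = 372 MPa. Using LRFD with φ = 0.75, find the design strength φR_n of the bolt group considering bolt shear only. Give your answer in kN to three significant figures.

252 kN

A_b = π × 24² / 4 = 452.4 mm².
R_n = F_nv · A_b · n · n_s = 372 × 452.4 × 2 × 1 / 1000 = 336.6 kN.
Design strength φR_n = 0.75 × 336.6 = 252 kN.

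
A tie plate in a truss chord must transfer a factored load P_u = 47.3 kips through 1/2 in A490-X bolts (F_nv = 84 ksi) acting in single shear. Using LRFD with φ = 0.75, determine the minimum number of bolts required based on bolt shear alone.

A_b = π·0.5²/4 = 0.1963 in².
Per-bolt design strength φR_n = 0.75 × 84 × 0.1963 × 1 = 12.37 kips.
n ≥ 47.3 / 12.37 = 3.824 → use 4 bolts.

4 bolts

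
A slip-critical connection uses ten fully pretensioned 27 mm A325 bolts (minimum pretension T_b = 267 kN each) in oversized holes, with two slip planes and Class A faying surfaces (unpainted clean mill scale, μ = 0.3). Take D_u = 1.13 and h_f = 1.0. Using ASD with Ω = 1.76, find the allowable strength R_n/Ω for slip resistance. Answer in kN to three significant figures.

R_n = μ · D_u · h_f · T_b · n_s · n_b = 0.3 × 1.13 × 1.0 × 267 × 2 × 10 = 1810 kN.
Allowable strength R_n/Ω = 1810 / 1.76 = 1030 kN.

1030 kN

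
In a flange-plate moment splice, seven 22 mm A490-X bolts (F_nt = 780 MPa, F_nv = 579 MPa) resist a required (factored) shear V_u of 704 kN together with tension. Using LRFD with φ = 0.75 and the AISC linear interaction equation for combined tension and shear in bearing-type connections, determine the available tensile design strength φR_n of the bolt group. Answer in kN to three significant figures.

A_b = π·22²/4 = 380.1 mm²; f_rv = 704 × 1000 / (7 × 380.1) = 264.6 MPa.
F'_nt = 1.3 F_nt − (F_nt / φF_nv) f_rv = 1.3·780 − (780/(0.75·579))·264.6 = 538.8 MPa, capped at F_nt → F'_nt = 538.8 MPa.
R_n = F'_nt · A_b · n = 538.8 × 380.1 × 7 / 1000 = 1434 kN.
Design strength φR_n = 0.75 × 1434 = 1080 kN.

1080 kN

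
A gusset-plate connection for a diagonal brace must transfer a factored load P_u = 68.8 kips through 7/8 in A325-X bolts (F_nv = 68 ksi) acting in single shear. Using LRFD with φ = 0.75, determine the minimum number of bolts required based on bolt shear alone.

A_b = π·0.875²/4 = 0.6013 in².
Per-bolt design strength φR_n = 0.75 × 68 × 0.6013 × 1 = 30.67 kips.
n ≥ 68.8 / 30.67 = 2.243 → use 3 bolts.

3 bolts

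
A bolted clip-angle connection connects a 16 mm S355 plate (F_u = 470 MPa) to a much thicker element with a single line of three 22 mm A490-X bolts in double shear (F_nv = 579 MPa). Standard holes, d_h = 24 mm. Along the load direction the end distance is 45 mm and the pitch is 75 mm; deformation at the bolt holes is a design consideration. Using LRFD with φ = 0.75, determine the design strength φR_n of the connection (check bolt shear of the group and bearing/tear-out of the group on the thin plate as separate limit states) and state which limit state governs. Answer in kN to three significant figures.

819 kN (bearing governs)

Bolt shear: A_b = π·22²/4 = 380.1 mm²; R_n = 579 × 380.1 × 3 × 2 / 1000 = 1321 kN → 0.75 × 1321 = 990 kN.
Bearing (1.2 l_c t F_u ≤ 2.4 d t F_u): upper limit = 2.4·22·16·470 / 1000 = 397.1 kN.
  Edge l_c = 45 − 24/2 = 33 → r_n = 297.8 kN; interior l_c = 75 − 24 = 51 → r_n = 397.1 kN.
  R_n,bearing = 1·297.8 + 2·397.1 = 1092 kN → 0.75 × 1092 = 819 kN.
Bearing governs: 819 kN.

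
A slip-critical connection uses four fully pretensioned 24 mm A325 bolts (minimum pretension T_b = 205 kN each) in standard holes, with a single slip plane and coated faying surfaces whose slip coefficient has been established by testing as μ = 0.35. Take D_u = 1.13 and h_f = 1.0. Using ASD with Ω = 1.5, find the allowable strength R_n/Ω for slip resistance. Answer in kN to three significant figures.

R_n = μ · D_u · h_f · T_b · n_s · n_b = 0.35 × 1.13 × 1.0 × 205 × 1 × 4 = 324.3 kN.
Allowable strength R_n/Ω = 324.3 / 1.5 = 216 kN.

216 kN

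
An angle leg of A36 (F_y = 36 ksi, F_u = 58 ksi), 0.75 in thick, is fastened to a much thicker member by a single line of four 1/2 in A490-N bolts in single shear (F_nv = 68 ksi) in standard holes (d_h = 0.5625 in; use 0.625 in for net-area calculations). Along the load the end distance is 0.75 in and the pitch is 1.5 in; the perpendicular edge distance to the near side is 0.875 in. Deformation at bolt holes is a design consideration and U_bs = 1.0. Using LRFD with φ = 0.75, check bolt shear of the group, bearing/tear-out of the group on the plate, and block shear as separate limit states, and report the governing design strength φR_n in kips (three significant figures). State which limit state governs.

Bolt shear: A_b = π·0.5²/4 = 0.1963 in²; R_n = 68 × 0.1963 × 4 × 1 = 53.41 kips → 0.75 × 53.41 = 40.1 kips.
Bearing: edge l_c = 0.4688, r_n = 24.47 kips; interior l_c = 0.9375, r_n = 48.94 kips; R_n = 24.47 + 3·48.94 = 171.3 kips → 128 kips.
Block shear: A_gv = 3.938, A_nv = 2.297, A_nt = 0.4219 in²; R_n = min(0.6F_uA_nv, 0.6F_yA_gv) + U_bs·F_u·A_nt = 104.4 kips → 78.3 kips.
Bolt shear governs: 40.1 kips.

40.1 kips (bolt shear governs)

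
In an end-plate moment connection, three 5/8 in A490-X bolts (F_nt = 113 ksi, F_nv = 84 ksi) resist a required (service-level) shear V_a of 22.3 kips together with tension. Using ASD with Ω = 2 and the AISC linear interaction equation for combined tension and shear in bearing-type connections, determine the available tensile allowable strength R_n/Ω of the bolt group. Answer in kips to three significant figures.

A_b = π·0.625²/4 = 0.3068 in²; f_rv = 22.3 / (3 × 0.3068) = 24.23 ksi.
F'_nt = 1.3 F_nt − (Ω F_nt / F_nv) f_rv = 1.3·113 − (2·113/84)·24.23 = 81.71 ksi, capped at F_nt → F'_nt = 81.71 ksi.
R_n = F'_nt · A_b · n = 81.71 × 0.3068 × 3 = 75.21 kips.
Allowable strength R_n/Ω = 75.21 / 2 = 37.6 kips.

37.6 kips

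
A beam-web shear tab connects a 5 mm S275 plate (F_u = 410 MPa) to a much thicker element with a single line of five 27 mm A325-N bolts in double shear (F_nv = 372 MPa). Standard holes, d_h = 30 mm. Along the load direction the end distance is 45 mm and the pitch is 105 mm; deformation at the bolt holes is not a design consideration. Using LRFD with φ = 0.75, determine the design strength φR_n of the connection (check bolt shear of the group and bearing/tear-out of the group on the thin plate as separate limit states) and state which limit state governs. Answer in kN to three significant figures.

Bolt shear: A_b = π·27²/4 = 572.6 mm²; R_n = 372 × 572.6 × 5 × 2 / 1000 = 2130 kN → 0.75 × 2130 = 1600 kN.
Bearing (1.5 l_c t F_u ≤ 3.0 d t F_u): upper limit = 3.0·27·5·410 / 1000 = 166.1 kN.
  Edge l_c = 45 − 30/2 = 30 → r_n = 92.25 kN; interior l_c = 105 − 30 = 75 → r_n = 166.1 kN.
  R_n,bearing = 1·92.25 + 4·166.1 = 756.5 kN → 0.75 × 756.5 = 567 kN.
Bearing governs: 567 kN.

567 kN (bearing governs)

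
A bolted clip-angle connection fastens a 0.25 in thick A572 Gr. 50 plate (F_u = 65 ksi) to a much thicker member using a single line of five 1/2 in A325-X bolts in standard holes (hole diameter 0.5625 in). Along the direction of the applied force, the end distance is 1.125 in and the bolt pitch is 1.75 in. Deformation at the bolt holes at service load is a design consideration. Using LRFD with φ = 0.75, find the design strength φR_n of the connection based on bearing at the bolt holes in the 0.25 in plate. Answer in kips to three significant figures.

70.8 kips

Per bolt r_n = 1.2 l_c t F_u ≤ 2.4 d t F_u; upper limit = 2.4 × 0.5 × 0.25 × 65 = 19.5 kips.
Edge bolt: l_c = 1.125 − 0.5625/2 = 0.8438 in → 1.2 × 0.8438 × 0.25 × 65 = 16.45 → r_n = 16.45 kips.
Interior bolts: l_c = 1.75 − 0.5625 = 1.188 in → 1.2 × 1.188 × 0.25 × 65 = 23.16 → r_n = 19.5 kips.
R_n = 1 × 16.45 + 4 × 19.5 = 94.45 kips.
Design strength φR_n = 0.75 × 94.45 = 70.8 kips.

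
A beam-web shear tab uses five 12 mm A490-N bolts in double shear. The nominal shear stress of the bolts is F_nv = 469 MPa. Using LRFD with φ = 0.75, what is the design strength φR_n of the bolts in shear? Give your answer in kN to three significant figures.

398 kN

A_b = π × 12² / 4 = 113.1 mm².
R_n = F_nv · A_b · n · n_s = 469 × 113.1 × 5 × 2 / 1000 = 530.4 kN.
Design strength φR_n = 0.75 × 530.4 = 398 kN.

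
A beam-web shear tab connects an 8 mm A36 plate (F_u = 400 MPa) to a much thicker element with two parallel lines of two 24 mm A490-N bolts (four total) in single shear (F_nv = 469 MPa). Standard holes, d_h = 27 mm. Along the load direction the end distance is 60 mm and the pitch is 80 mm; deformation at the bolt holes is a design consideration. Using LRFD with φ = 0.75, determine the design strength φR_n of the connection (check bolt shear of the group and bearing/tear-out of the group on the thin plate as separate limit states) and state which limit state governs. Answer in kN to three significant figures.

544 kN (bearing governs)

Bolt shear: A_b = π·24²/4 = 452.4 mm²; R_n = 469 × 452.4 × 4 × 1 / 1000 = 848.7 kN → 0.75 × 848.7 = 637 kN.
Bearing (1.2 l_c t F_u ≤ 2.4 d t F_u): upper limit = 2.4·24·8·400 / 1000 = 184.3 kN.
  Edge l_c = 60 − 27/2 = 46.5 → r_n = 178.6 kN; interior l_c = 80 − 27 = 53 → r_n = 184.3 kN.
  R_n,bearing = 2·178.6 + 2·184.3 = 725.8 kN → 0.75 × 725.8 = 544 kN.
Bearing governs: 544 kN.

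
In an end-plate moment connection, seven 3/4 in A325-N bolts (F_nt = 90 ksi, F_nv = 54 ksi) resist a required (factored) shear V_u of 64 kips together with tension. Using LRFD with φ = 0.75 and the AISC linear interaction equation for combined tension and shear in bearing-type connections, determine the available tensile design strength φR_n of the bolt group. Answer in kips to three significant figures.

165 kips

A_b = π·0.75²/4 = 0.4418 in²; f_rv = 64 / (7 × 0.4418) = 20.7 ksi.
F'_nt = 1.3 F_nt − (F_nt / φF_nv) f_rv = 1.3·90 − (90/(0.75·54))·20.7 = 71.01 ksi, capped at F_nt → F'_nt = 71.01 ksi.
R_n = F'_nt · A_b · n = 71.01 × 0.4418 × 7 = 219.6 kips.
Design strength φR_n = 0.75 × 219.6 = 165 kips.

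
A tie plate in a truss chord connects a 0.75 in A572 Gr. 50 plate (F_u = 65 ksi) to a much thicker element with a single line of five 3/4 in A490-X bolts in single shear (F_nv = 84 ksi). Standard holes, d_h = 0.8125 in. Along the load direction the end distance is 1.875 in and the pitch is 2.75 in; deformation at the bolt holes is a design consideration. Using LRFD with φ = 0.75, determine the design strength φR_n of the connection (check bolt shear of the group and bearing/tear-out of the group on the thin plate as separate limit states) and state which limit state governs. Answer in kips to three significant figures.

139 kips (bolt shear governs)

Bolt shear: A_b = π·0.75²/4 = 0.4418 in²; R_n = 84 × 0.4418 × 5 × 1 = 185.6 kips → 0.75 × 185.6 = 139 kips.
Bearing (1.2 l_c t F_u ≤ 2.4 d t F_u): upper limit = 2.4·0.75·0.75·65 = 87.75 kips.
  Edge l_c = 1.875 − 0.8125/2 = 1.469 → r_n = 85.92 kips; interior l_c = 2.75 − 0.8125 = 1.938 → r_n = 87.75 kips.
  R_n,bearing = 1·85.92 + 4·87.75 = 436.9 kips → 0.75 × 436.9 = 328 kips.
Bolt shear governs: 139 kips.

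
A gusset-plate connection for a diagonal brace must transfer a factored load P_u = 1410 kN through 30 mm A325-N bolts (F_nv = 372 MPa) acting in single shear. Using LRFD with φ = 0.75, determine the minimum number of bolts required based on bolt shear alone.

A_b = π·30²/4 = 706.9 mm².
Per-bolt design strength φR_n = 0.75 × 372 × 706.9 × 1 / 1000 = 197.2 kN.
n ≥ 1410 / 197.2 = 7.15 → use 8 bolts.

8 bolts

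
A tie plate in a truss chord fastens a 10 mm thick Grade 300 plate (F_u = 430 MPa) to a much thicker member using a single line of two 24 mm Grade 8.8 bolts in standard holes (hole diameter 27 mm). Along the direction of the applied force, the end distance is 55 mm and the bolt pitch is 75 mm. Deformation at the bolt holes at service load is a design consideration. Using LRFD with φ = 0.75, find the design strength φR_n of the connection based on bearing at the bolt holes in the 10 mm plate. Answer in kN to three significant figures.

346 kN

Per bolt r_n = 1.2 l_c t F_u ≤ 2.4 d t F_u; upper limit = 2.4 × 24 × 10 × 430 / 1000 = 247.7 kN.
Edge bolt: l_c = 55 − 27/2 = 41.5 mm → 1.2 × 41.5 × 10 × 430 / 1000 = 214.1 → r_n = 214.1 kN.
Interior bolts: l_c = 75 − 27 = 48 mm → 1.2 × 48 × 10 × 430 / 1000 = 247.7 → r_n = 247.7 kN.
R_n = 1 × 214.1 + 1 × 247.7 = 461.8 kN.
Design strength φR_n = 0.75 × 461.8 = 346 kN.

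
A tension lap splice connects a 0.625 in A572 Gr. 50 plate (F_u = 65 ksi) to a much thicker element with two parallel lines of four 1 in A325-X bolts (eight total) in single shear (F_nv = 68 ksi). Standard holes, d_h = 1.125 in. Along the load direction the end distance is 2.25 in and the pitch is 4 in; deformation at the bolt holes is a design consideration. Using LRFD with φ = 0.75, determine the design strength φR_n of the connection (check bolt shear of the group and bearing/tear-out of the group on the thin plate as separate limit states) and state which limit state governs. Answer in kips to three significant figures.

Bolt shear: A_b = π·1²/4 = 0.7854 in²; R_n = 68 × 0.7854 × 8 × 1 = 427.3 kips → 0.75 × 427.3 = 320 kips.
Bearing (1.2 l_c t F_u ≤ 2.4 d t F_u): upper limit = 2.4·1·0.625·65 = 97.5 kips.
  Edge l_c = 2.25 − 1.125/2 = 1.688 → r_n = 82.27 kips; interior l_c = 4 − 1.125 = 2.875 → r_n = 97.5 kips.
  R_n,bearing = 2·82.27 + 6·97.5 = 749.5 kips → 0.75 × 749.5 = 562 kips.
Bolt shear governs: 320 kips.

320 kips (bolt shear governs)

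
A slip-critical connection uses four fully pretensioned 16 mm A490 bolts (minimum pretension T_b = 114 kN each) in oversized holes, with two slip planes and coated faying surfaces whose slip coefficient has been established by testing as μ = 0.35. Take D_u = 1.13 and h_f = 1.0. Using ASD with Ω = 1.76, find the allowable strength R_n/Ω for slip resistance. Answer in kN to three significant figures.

205 kN

R_n = μ · D_u · h_f · T_b · n_s · n_b = 0.35 × 1.13 × 1.0 × 114 × 2 × 4 = 360.7 kN.
Allowable strength R_n/Ω = 360.7 / 1.76 = 205 kN.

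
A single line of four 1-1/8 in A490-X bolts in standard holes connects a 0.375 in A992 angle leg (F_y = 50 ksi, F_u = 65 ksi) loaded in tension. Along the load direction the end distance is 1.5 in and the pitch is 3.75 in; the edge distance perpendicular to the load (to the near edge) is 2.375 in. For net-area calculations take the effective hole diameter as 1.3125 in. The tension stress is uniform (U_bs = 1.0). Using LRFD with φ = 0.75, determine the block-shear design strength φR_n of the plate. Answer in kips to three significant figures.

Shear plane L_v = 1.5 + 3·3.75 = 12.75 in; A_gv = 12.75 × 0.375 = 4.781 in².
A_nv = (12.75 − 3.5·1.3125) × 0.375 = 3.059 in².
A_nt = (2.375 − 0.5·1.3125) × 0.375 = 0.6445 in².
0.6 F_u A_nv = 119.3 kips; 0.6 F_y A_gv = 143.4 kips → shear rupture governs the shear term.
R_n = 119.3 + 1.0 × 65 × 0.6445 = 161.2 kips.
Design strength φR_n = 0.75 × 161.2 = 121 kips.

121 kips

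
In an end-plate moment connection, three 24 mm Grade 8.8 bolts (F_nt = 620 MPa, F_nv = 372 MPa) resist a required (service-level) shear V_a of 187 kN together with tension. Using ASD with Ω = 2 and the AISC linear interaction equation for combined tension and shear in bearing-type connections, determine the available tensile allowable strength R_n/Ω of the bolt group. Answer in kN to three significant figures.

A_b = π·24²/4 = 452.4 mm²; f_rv = 187 × 1000 / (3 × 452.4) = 137.8 MPa.
F'_nt = 1.3 F_nt − (Ω F_nt / F_nv) f_rv = 1.3·620 − (2·620/372)·137.8 = 346.7 MPa, capped at F_nt → F'_nt = 346.7 MPa.
R_n = F'_nt · A_b · n = 346.7 × 452.4 × 3 / 1000 = 470.5 kN.
Allowable strength R_n/Ω = 470.5 / 2 = 235 kN.

235 kN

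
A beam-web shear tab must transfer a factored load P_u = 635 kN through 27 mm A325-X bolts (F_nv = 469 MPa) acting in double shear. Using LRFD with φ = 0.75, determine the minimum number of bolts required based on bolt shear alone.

A_b = π·27²/4 = 572.6 mm².
Per-bolt design strength φR_n = 0.75 × 469 × 572.6 × 2 / 1000 = 402.8 kN.
n ≥ 635 / 402.8 = 1.576 → use 2 bolts.

2 bolts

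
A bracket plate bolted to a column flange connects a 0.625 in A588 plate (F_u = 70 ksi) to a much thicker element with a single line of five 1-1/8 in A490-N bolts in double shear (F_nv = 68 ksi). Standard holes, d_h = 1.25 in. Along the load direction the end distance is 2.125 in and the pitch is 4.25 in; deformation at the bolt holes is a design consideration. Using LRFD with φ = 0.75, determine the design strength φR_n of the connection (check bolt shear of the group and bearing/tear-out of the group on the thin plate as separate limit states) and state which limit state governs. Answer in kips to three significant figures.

413 kips (bearing governs)

Bolt shear: A_b = π·1.125²/4 = 0.994 in²; R_n = 68 × 0.994 × 5 × 2 = 675.9 kips → 0.75 × 675.9 = 507 kips.
Bearing (1.2 l_c t F_u ≤ 2.4 d t F_u): upper limit = 2.4·1.125·0.625·70 = 118.1 kips.
  Edge l_c = 2.125 − 1.25/2 = 1.5 → r_n = 78.75 kips; interior l_c = 4.25 − 1.25 = 3 → r_n = 118.1 kips.
  R_n,bearing = 1·78.75 + 4·118.1 = 551.2 kips → 0.75 × 551.2 = 413 kips.
Bearing governs: 413 kips.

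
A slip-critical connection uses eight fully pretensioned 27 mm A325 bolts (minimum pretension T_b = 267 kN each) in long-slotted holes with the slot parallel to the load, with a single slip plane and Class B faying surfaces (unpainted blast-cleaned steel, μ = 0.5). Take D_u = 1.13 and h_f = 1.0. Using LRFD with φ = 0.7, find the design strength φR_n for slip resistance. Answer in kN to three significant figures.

845 kN

R_n = μ · D_u · h_f · T_b · n_s · n_b = 0.5 × 1.13 × 1.0 × 267 × 1 × 8 = 1207 kN.
Design strength φR_n = 0.7 × 1207 = 845 kN.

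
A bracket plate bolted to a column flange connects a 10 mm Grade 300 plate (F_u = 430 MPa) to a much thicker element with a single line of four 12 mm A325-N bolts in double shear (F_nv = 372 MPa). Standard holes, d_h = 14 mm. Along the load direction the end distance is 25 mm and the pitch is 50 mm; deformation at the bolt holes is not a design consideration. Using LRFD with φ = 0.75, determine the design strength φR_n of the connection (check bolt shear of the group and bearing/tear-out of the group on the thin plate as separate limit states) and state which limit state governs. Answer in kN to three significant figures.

252 kN (bolt shear governs)

Bolt shear: A_b = π·12²/4 = 113.1 mm²; R_n = 372 × 113.1 × 4 × 2 / 1000 = 336.6 kN → 0.75 × 336.6 = 252 kN.
Bearing (1.5 l_c t F_u ≤ 3.0 d t F_u): upper limit = 3.0·12·10·430 / 1000 = 154.8 kN.
  Edge l_c = 25 − 14/2 = 18 → r_n = 116.1 kN; interior l_c = 50 − 14 = 36 → r_n = 154.8 kN.
  R_n,bearing = 1·116.1 + 3·154.8 = 580.5 kN → 0.75 × 580.5 = 435 kN.
Bolt shear governs: 252 kN.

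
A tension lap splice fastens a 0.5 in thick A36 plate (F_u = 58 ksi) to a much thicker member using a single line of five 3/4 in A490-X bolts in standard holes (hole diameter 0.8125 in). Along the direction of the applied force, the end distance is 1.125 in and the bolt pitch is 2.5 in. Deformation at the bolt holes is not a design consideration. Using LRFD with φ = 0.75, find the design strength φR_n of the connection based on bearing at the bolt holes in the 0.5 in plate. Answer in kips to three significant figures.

219 kips

Per bolt r_n = 1.5 l_c t F_u ≤ 3.0 d t F_u; upper limit = 3.0 × 0.75 × 0.5 × 58 = 65.25 kips.
Edge bolt: l_c = 1.125 − 0.8125/2 = 0.7188 in → 1.5 × 0.7188 × 0.5 × 58 = 31.27 → r_n = 31.27 kips.
Interior bolts: l_c = 2.5 − 0.8125 = 1.688 in → 1.5 × 1.688 × 0.5 × 58 = 73.41 → r_n = 65.25 kips.
R_n = 1 × 31.27 + 4 × 65.25 = 292.3 kips.
Design strength φR_n = 0.75 × 292.3 = 219 kips.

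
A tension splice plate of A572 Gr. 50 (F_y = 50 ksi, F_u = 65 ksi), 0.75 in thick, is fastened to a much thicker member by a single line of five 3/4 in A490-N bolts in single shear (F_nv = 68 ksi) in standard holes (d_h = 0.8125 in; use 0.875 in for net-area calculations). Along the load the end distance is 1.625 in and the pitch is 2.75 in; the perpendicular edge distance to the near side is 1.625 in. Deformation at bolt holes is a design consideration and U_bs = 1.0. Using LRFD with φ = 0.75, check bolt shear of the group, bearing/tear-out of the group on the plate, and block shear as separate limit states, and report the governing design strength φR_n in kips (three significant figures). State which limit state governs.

Bolt shear: A_b = π·0.75²/4 = 0.4418 in²; R_n = 68 × 0.4418 × 5 × 1 = 150.2 kips → 0.75 × 150.2 = 113 kips.
Bearing: edge l_c = 1.219, r_n = 71.3 kips; interior l_c = 1.938, r_n = 87.75 kips; R_n = 71.3 + 4·87.75 = 422.3 kips → 317 kips.
Block shear: A_gv = 9.469, A_nv = 6.516, A_nt = 0.8906 in²; R_n = min(0.6F_uA_nv, 0.6F_yA_gv) + U_bs·F_u·A_nt = 312 kips → 234 kips.
Bolt shear governs: 113 kips.

113 kips (bolt shear governs)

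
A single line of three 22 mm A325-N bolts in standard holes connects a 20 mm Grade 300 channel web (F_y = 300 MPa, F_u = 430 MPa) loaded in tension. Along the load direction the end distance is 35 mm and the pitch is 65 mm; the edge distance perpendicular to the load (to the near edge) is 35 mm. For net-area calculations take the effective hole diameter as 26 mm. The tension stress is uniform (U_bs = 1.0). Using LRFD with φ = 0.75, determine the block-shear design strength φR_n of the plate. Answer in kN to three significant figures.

Shear plane L_v = 35 + 2·65 = 165 mm; A_gv = 165 × 20 = 3300 mm².
A_nv = (165 − 2.5·26) × 20 = 2000 mm².
A_nt = (35 − 0.5·26) × 20 = 440 mm².
0.6 F_u A_nv = 516 kN; 0.6 F_y A_gv = 594 kN → shear rupture governs the shear term.
R_n = 516 + 1.0 × 430 × 440 / 1000 = 705.2 kN.
Design strength φR_n = 0.75 × 705.2 = 529 kN.

529 kN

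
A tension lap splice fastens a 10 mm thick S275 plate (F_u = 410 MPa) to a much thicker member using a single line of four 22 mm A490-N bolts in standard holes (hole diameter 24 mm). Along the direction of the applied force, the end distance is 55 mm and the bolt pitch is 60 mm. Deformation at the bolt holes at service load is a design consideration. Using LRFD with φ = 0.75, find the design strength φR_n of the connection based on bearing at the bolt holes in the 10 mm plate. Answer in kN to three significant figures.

Per bolt r_n = 1.2 l_c t F_u ≤ 2.4 d t F_u; upper limit = 2.4 × 22 × 10 × 410 / 1000 = 216.5 kN.
Edge bolt: l_c = 55 − 24/2 = 43 mm → 1.2 × 43 × 10 × 410 / 1000 = 211.6 → r_n = 211.6 kN.
Interior bolts: l_c = 60 − 24 = 36 mm → 1.2 × 36 × 10 × 410 / 1000 = 177.1 → r_n = 177.1 kN.
R_n = 1 × 211.6 + 3 × 177.1 = 742.9 kN.
Design strength φR_n = 0.75 × 742.9 = 557 kN.

557 kN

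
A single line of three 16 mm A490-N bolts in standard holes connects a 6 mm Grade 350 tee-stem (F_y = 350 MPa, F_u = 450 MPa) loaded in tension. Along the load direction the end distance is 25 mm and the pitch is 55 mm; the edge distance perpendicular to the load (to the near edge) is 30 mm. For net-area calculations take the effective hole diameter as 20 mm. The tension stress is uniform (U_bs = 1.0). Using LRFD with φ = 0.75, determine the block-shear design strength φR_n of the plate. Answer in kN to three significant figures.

144 kN

Shear plane L_v = 25 + 2·55 = 135 mm; A_gv = 135 × 6 = 810 mm².
A_nv = (135 − 2.5·20) × 6 = 510 mm².
A_nt = (30 − 0.5·20) × 6 = 120 mm².
0.6 F_u A_nv = 137.7 kN; 0.6 F_y A_gv = 170.1 kN → shear rupture governs the shear term.
R_n = 137.7 + 1.0 × 450 × 120 / 1000 = 191.7 kN.
Design strength φR_n = 0.75 × 191.7 = 144 kN.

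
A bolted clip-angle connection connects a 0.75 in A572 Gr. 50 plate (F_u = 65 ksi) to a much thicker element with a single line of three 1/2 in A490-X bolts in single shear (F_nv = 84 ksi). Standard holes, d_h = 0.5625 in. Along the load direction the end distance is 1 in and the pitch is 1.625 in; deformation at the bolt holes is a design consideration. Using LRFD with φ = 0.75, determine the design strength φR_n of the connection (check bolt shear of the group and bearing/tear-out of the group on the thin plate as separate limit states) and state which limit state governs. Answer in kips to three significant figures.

Bolt shear: A_b = π·0.5²/4 = 0.1963 in²; R_n = 84 × 0.1963 × 3 × 1 = 49.48 kips → 0.75 × 49.48 = 37.1 kips.
Bearing (1.2 l_c t F_u ≤ 2.4 d t F_u): upper limit = 2.4·0.5·0.75·65 = 58.5 kips.
  Edge l_c = 1 − 0.5625/2 = 0.7188 → r_n = 42.05 kips; interior l_c = 1.625 − 0.5625 = 1.062 → r_n = 58.5 kips.
  R_n,bearing = 1·42.05 + 2·58.5 = 159 kips → 0.75 × 159 = 119 kips.
Bolt shear governs: 37.1 kips.

37.1 kips (bolt shear governs)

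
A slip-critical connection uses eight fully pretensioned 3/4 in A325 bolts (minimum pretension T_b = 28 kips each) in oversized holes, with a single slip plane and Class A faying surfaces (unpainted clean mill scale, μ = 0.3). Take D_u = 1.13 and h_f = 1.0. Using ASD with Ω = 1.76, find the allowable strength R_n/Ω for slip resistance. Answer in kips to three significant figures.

R_n = μ · D_u · h_f · T_b · n_s · n_b = 0.3 × 1.13 × 1.0 × 28 × 1 × 8 = 75.94 kips.
Allowable strength R_n/Ω = 75.94 / 1.76 = 43.1 kips.

43.1 kips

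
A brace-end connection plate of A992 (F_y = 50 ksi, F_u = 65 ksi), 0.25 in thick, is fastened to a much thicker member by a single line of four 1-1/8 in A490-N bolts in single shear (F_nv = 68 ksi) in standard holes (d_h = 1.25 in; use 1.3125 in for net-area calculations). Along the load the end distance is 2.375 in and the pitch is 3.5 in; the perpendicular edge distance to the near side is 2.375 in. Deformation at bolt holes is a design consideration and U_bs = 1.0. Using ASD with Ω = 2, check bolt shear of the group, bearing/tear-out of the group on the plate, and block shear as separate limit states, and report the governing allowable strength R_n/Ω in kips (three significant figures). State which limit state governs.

54.3 kips (block shear governs)

Bolt shear: A_b = π·1.125²/4 = 0.994 in²; R_n = 68 × 0.994 × 4 × 1 = 270.4 kips → 270.4 / 2 = 135 kips.
Bearing: edge l_c = 1.75, r_n = 34.12 kips; interior l_c = 2.25, r_n = 43.87 kips; R_n = 34.12 + 3·43.87 = 165.7 kips → 82.9 kips.
Block shear: A_gv = 3.219, A_nv = 2.07, A_nt = 0.4297 in²; R_n = min(0.6F_uA_nv, 0.6F_yA_gv) + U_bs·F_u·A_nt = 108.7 kips → 54.3 kips.
Block shear governs: 54.3 kips.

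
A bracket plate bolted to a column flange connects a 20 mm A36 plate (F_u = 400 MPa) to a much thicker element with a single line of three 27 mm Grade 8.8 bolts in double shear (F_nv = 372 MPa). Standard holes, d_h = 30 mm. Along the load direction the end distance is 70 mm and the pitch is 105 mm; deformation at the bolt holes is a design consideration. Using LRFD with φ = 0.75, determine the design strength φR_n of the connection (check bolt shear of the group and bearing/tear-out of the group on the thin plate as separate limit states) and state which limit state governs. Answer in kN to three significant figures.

958 kN (bolt shear governs)

Bolt shear: A_b = π·27²/4 = 572.6 mm²; R_n = 372 × 572.6 × 3 × 2 / 1000 = 1278 kN → 0.75 × 1278 = 958 kN.
Bearing (1.2 l_c t F_u ≤ 2.4 d t F_u): upper limit = 2.4·27·20·400 / 1000 = 518.4 kN.
  Edge l_c = 70 − 30/2 = 55 → r_n = 518.4 kN; interior l_c = 105 − 30 = 75 → r_n = 518.4 kN.
  R_n,bearing = 1·518.4 + 2·518.4 = 1555 kN → 0.75 × 1555 = 1170 kN.
Bolt shear governs: 958 kN.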